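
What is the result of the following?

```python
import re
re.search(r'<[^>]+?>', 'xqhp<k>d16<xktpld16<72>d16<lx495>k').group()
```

'<k>'

The match spans [4:7] → '<k>'.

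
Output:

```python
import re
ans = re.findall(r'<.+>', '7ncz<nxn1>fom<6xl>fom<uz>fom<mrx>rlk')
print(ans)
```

['<nxn1>fom<6xl>fom<uz>fom<mrx>']

Walking the string: at [4:33] → '<nxn1>fom<6xl>fom<uz>fom<mrx>'.
Since nothing is captured, `findall` lists the 1 matched substring directly.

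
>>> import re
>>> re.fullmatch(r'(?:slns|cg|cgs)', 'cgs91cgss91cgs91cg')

For `fullmatch`, every character of the input must be accounted for by the pattern.
Here the pattern can't cover the whole string, so the call returns None.

None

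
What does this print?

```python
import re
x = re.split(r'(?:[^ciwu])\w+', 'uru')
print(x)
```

['u', '']

This matches any character except [ciwu] (non-capturing group); then one or more of a word character.
Matches to split on: at [1:3] → 'ru'.
Each match becomes a cut point; 2 segments remain.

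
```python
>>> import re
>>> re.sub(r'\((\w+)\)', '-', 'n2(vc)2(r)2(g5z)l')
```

'n2-2-2-l'

Every occurrence is swapped for '-'.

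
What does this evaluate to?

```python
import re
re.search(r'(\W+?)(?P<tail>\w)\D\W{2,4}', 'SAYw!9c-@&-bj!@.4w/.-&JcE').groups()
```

This matches one or more of a non-word character (lazy) (captured); then a word character (captured as 'tail'); then a non-digit, then 2 to 4 of a non-word character.
Unlike `match`, `search` isn't anchored — it looks for the pattern anywhere in the string.
The match spans [4:11] → '!9c-@&-'.
Captured: group 1 = '!', group 2 = '9'.

('!', '9')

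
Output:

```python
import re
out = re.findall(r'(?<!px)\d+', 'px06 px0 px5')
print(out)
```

`(?!…)`/`(?<!…)` only lets a position through if the neighbouring text does NOT match; no characters are consumed.
Scanning left to right: at [3:4] → '6'.
`findall` yields the raw match text (1 of them) because the pattern has no groups.

['6']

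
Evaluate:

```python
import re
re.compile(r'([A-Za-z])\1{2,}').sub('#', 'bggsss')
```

'bgg#'

`\1` is not a pattern — it's the concrete string captured by group 1, re-applied verbatim.
Matches: at [3:6] → 'sss'.
Each match is replaced by '#'.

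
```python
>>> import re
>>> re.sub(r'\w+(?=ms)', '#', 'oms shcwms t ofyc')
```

The lookaround is zero-width — it requires the adjacent text to match without consuming it, so the asserted text isn't part of the match.
Each match is replaced by '#'.

'#ms #ms t ofyc'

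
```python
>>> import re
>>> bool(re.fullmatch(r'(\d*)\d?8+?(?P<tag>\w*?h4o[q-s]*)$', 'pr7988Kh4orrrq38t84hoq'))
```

False

The pattern matches zero or more of a digit (captured); then optionally a digit, then one or more of the literal '8' (lazy); then zero or more of a word character (lazy), then the literal 'h4o', then zero or more of a character in [q-s] (captured as 'tag'); then anchored at the end.
`fullmatch` succeeds only if the pattern covers the string from start to end.
Here the pattern can't cover the whole string, so the call returns None, and `bool(None)` is False.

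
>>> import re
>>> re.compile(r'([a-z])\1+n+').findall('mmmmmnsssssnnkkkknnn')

['m', 's', 'k']

`\1` has to match the exact text group 1 already captured.
One capturing group, so `findall` returns just the captured substring from each match — 3 in all.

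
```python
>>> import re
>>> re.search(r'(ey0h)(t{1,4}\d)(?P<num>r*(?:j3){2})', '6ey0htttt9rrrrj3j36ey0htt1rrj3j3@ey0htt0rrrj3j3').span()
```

(1, 18)

Pattern: a literal 'e', then the literal 'y0h' (captured); then 1 to 4 of the literal 't', then a digit (captured); then zero or more of the literal 'r', then the literal 'j3' repeated 2 times (captured as 'num').
`re.search` scans for the first position where the pattern succeeds.
The match spans [1:18] → 'ey0htttt9rrrrj3j3'.
Captured: group 1 = 'ey0h', group 2 = 'tttt9', group 3 = 'rrrrj3j3'.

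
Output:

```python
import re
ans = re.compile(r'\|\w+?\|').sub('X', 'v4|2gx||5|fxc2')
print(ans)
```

v4XXfxc2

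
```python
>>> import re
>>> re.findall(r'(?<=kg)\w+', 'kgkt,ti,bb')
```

The lookaround is zero-width — it requires the adjacent text to match without consuming it, so the asserted text isn't part of the match.
Matches: at [2:4] → 'kt'.
With no groups in the pattern, `findall` gives back each whole match — 1 here.

['kt']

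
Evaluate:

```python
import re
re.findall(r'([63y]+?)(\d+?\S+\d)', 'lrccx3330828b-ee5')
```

This matches one or more of one of [63y] (lazy) (captured); then one or more of a digit (lazy), then one or more of a non-whitespace character, then a digit (captured).
The `?` after the quantifier makes it lazy — it takes as little as possible before letting the rest of the pattern try.
Matches: at [5:17] match '3330828b-ee5', groups = ('3', '330828b-ee5').
Multiple groups make `findall` return tuples — one 2-tuple for the one match.

[('3', '330828b-ee5')]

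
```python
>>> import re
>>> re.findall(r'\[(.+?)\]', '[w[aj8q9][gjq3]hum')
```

['w[aj8q9', 'gjq3']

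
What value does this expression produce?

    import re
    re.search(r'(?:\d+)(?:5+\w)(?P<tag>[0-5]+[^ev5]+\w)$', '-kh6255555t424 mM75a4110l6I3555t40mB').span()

(27, 36)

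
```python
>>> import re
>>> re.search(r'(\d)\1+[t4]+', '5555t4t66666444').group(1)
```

The match spans [0:7] → '5555t4t'.
Captured: group 1 = '5'.

'5'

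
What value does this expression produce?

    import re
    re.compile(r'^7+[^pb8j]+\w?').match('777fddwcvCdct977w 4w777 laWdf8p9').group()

'777fddwcvCdct977w 4w777 laWdf8'

This matches anchored at the start of the string; then one or more of a literal '7'; then one or more of any character except [pb8j], then optionally a word character.
With `match`, the pattern is implicitly anchored at the beginning.
The match spans [0:30] → '777fddwcvCdct977w 4w777 laWdf8'.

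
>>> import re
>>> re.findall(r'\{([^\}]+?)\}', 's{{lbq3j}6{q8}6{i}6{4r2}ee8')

['{lbq3j', 'q8', 'i', '4r2']

With a single group, `findall` returns only what that group captured — 4 items.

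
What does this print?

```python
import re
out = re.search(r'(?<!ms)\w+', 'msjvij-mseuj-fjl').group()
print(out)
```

msjvij

`(?!…)`/`(?<!…)` only lets a position through if the neighbouring text does NOT match; no characters are consumed.
`re.search` tries every starting position until one works.
The match spans [0:6] → 'msjvij'.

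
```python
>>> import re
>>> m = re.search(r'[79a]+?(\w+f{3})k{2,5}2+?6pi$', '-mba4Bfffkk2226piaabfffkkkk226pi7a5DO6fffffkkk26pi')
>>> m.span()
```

The pattern matches one or more of one of [79a] (lazy); then one or more of a word character, then exactly 3 of the literal 'f' (captured); then 2 to 5 of the literal 'k', then one or more of the literal '2' (lazy), then the literal '6pi'; then anchored at the end.
`re.search` scans for the first position where the pattern succeeds.
The match spans [3:50] → 'a4Bfffkk2226piaabfffkkkk226pi7a5DO6fffffkkk26pi'.
Captured: group 1 = '4Bfffkk2226piaabfffkkkk226pi7a5DO6fffff'.

(3, 50)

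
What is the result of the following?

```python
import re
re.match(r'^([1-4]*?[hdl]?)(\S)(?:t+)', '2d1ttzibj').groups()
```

This matches anchored at the start of the string; then zero or more of a character in [1-4] (lazy), then optionally one of [hdl] (captured); then a non-whitespace character (captured); then one or more of a literal 't' (non-capturing group).
`re.match` only tries the pattern at the start of the string.
The match spans [0:5] → '2d1tt'.
Captured: group 1 = '2d', group 2 = '1'.

('2d', '1')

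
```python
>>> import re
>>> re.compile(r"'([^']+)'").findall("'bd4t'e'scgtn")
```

['bd4t']

Scanning left to right: at [0:6] match "'bd4t'", group 1 = 'bd4t'.
One capturing group, so `findall` returns just the captured substring from the one match — 1 in all.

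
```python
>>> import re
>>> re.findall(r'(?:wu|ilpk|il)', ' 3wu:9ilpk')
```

['wu', 'ilpk']

Branches in `(...|...)` are attempted left-to-right; the first branch that allows the whole pattern to succeed is taken.
No capturing groups, so `findall` returns the 2 full match strings.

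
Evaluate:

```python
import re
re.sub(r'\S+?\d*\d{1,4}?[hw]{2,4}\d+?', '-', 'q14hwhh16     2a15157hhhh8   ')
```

'-6     -   '

The pattern matches one or more of a non-whitespace character (lazy), then zero or more of a digit, then 1 to 4 of a digit (lazy); then 2 to 4 of one of [hw], then one or more of a digit (lazy).
With the lazy modifier that quantifier settles for the fewest repetitions that let the rest of the pattern succeed (the atoms after it are unaffected and can still be greedy).
Matches: at [0:8] → 'q14hwhh1'; at [14:26] → '2a15157hhhh8'.
Each match is replaced by '-'.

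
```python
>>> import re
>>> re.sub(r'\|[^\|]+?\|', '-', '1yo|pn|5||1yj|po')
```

'1yo-5|-po'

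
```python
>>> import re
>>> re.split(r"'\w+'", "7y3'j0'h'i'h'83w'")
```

['7y3', 'h', 'h', '']

Matches to split on: at [3:7] → "'j0'"; at [8:11] → "'i'"; at [12:17] → "'83w'".
`split` removes every match and returns the 4 fragments in between.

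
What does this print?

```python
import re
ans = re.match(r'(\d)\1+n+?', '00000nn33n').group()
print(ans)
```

00000n

A backreference is literal: `\1` must see the identical characters the first group matched.
`re.match` won't scan ahead — the pattern has to work from the very first character.
The match spans [0:6] → '00000n'.
Captured: group 1 = '0'.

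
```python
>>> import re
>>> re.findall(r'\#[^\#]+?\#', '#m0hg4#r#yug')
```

['#m0hg4#']

Scanning left to right: at [0:7] → '#m0hg4#'.
No capturing groups, so `findall` returns the 1 full match string.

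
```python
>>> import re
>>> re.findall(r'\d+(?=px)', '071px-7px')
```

['071', '7']

Because the assertion is zero-width, the text it checks is not consumed and won't appear in the result.
Matches: at [0:3] → '071'; at [6:7] → '7'.
With no groups in the pattern, `findall` gives back each whole match — 2 here.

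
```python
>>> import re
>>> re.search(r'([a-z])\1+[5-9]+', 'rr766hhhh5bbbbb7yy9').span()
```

The backreference `\1` re-matches whatever the first group consumed, character for character.
The match spans [0:5] → 'rr766'.

(0, 5)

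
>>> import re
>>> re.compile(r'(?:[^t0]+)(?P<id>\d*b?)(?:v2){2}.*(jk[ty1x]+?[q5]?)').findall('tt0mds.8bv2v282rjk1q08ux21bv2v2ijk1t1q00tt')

Pattern: one or more of any character except [t0] (non-capturing group); then zero or more of a digit, then optionally a literal 'b' (captured as 'id'); then the literal 'v2' repeated 2 times, then zero or more of any character; then the literal 'jk', then one or more of one of [ty1x] (lazy), then optionally one of [q5] (captured).
The `?` after the quantifier makes it lazy — it takes as little as possible before letting the rest of the pattern try.
Scanning left to right: at [3:35] match 'mds.8bv2v282rjk1q08ux21bv2v2ijk1', groups = ('', 'jk1').
2 groups means the one result is a tuple of 2 captured strings — 1 here.

[('', 'jk1')]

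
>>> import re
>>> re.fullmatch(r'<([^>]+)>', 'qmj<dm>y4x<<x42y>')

None

`fullmatch` succeeds only if the pattern covers the string from start to end.
Here there's no way to consume every character, so the call returns None.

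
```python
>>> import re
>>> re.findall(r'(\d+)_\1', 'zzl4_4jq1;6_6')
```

After group 1 captures some text, `\1` only succeeds where that same text appears again.
Matches: at [3:6] match '4_4', group 1 = '4'; at [10:13] match '6_6', group 1 = '6'.
`findall` collects group 1 from each match (2 total).

['4', '6']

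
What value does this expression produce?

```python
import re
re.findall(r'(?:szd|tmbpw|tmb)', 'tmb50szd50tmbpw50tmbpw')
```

['tmb', 'szd', 'tmbpw', 'tmbpw']

`|` is ordered: at each position the engine commits to the first alternative that works.
Since nothing is captured, `findall` lists the 4 matched substrings directly.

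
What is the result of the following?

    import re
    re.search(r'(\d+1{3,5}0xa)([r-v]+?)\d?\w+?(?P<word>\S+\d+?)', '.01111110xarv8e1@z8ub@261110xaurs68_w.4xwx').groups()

The pattern matches one or more of a digit, then 3 to 5 of a literal '1', then the literal '0xa' (captured); then one or more of a character in [r-v] (lazy) (captured); then optionally a digit, then one or more of a word character (lazy); then one or more of a non-whitespace character, then one or more of a digit (lazy) (captured as 'word').
Unlike `match`, `search` isn't anchored — it looks for the pattern anywhere in the string.
The match spans [1:39] → '01111110xarv8e1@z8ub@261110xaurs68_w.4'.
Captured: group 1 = '01111110xa', group 2 = 'r', group 3 = '8e1@z8ub@261110xaurs68_w.4'.

('01111110xa', 'r', '8e1@z8ub@261110xaurs68_w.4')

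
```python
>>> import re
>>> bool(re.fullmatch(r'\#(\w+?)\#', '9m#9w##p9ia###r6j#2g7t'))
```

False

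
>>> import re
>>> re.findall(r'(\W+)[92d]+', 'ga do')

[' ']

This matches one or more of a non-word character (captured); then one or more of one of [92d].
Scanning left to right: at [2:4] match ' d', group 1 = ' '.
Because there's exactly one group, `findall` drops the full match and keeps group 1 from the one hit.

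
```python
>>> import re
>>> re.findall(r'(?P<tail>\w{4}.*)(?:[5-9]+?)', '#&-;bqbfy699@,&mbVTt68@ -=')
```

['bqbfy699@,&mbVTt6']

This matches exactly 4 of a word character, then zero or more of any character (captured as 'tail'); then one or more of a character in [5-9] (lazy) (non-capturing group).
Matches: at [4:22] match 'bqbfy699@,&mbVTt68', group 1 = 'bqbfy699@,&mbVTt6'.
One capturing group, so `findall` returns just the captured substring from the one match — 1 in all.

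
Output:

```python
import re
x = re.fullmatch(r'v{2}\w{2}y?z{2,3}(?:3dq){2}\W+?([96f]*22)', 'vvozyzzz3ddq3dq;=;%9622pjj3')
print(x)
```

None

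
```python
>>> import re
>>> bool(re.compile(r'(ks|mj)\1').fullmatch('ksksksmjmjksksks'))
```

`re.fullmatch` requires the pattern to consume the entire string.
Here the string isn't matched end-to-end, so the call returns None, and `bool(None)` is False.

False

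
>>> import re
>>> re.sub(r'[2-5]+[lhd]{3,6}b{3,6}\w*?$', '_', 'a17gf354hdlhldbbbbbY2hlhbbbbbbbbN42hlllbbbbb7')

This matches one or more of a character in [2-5]; then 3 to 6 of one of [lhd], then 3 to 6 of the literal 'b', then zero or more of a word character (lazy); then anchored at the end.
Matches: at [5:45] → '354hdlhldbbbbbY2hlhbbbbbbbbN42hlllbbbbb7'.
Every occurrence is swapped for '_'.

'a17gf_'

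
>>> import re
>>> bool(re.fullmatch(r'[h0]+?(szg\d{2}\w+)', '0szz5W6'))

`re.fullmatch` requires the pattern to consume the entire string.
Here the pattern can't cover the whole string, so the call returns None, and `bool(None)` is False.

False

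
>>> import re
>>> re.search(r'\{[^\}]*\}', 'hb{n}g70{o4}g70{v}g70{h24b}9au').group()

'{n}'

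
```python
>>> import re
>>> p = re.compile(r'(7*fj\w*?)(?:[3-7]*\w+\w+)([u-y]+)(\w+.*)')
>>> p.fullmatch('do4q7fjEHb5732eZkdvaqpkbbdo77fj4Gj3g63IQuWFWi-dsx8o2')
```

None

`re.fullmatch` requires the pattern to consume the entire string.
Here the pattern can't cover the whole string, so the call returns None.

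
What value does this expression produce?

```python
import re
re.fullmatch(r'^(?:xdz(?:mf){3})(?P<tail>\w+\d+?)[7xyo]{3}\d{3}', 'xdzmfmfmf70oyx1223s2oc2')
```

None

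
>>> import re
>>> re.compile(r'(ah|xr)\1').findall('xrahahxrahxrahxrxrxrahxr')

['ah', 'xr']

A backreference is literal: `\1` must see the identical characters the first group matched.
One capturing group, so `findall` returns just the captured substring from each match — 2 in all.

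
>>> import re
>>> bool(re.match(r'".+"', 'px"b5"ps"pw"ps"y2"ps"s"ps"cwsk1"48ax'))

False

`re.match` won't scan ahead — the pattern has to work from the very first character.
Here the pattern fails at index 0, so the call returns None, and `bool(None)` is False.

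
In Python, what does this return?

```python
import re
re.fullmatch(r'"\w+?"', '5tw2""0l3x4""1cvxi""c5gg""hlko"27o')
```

None

For `fullmatch`, every character of the input must be accounted for by the pattern.
Here there's no way to consume every character, so the call returns None.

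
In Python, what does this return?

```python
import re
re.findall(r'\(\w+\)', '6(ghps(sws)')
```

['(sws)']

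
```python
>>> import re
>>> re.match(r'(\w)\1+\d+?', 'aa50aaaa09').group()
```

A backreference is literal: `\1` must see the identical characters the first group matched.
`match` is anchored at position 0; if the pattern doesn't fit there, it returns None.
The match spans [0:3] → 'aa5'.
Captured: group 1 = 'a'.

'aa5'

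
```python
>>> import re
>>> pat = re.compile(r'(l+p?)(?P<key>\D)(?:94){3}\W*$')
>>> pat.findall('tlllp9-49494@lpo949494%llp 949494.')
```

[('llp', ' ')]

This matches one or more of the literal 'l', then optionally the literal 'p' (captured); then a non-digit (captured as 'key'); then the literal '94' repeated 3 times, then zero or more of a non-word character; then anchored at the end.
With 2 capturing groups, `findall` returns a 2-tuple per match.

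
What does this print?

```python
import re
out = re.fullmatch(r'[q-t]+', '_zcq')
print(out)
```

None

`fullmatch` succeeds only if the pattern covers the string from start to end.
Here the pattern can't cover the whole string, so the call returns None.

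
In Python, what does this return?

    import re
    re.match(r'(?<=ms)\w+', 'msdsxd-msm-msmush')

`re.match` won't scan ahead — the pattern has to work from the very first character.
Here the string doesn't start with a match, so the call returns None.

None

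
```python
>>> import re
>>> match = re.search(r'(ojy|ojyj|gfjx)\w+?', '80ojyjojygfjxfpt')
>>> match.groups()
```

The match spans [2:6] → 'ojyj'.
Captured: group 1 = 'ojy'.

('ojy',)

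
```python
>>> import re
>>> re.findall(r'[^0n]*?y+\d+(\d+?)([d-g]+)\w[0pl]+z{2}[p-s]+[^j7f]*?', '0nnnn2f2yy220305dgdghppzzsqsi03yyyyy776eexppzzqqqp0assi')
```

`findall` packs the 2 group values into a tuple for every match.

[('5', 'dgdg'), ('6', 'ee')]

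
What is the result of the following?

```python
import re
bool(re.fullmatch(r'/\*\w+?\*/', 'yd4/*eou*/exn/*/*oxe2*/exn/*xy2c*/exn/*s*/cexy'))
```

False

For `fullmatch`, every character of the input must be accounted for by the pattern.
Here the pattern can't cover the whole string, so the call returns None, and `bool(None)` is False.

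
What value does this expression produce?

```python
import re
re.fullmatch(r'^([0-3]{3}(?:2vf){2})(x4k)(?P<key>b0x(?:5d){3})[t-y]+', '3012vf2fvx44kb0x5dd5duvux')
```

This matches anchored at the start of the string; then exactly 3 of a character in [0-3], then the literal '2vf' repeated 2 times (captured); then the literal 'x4', then the literal 'k' (captured); then the literal 'b0x', then the literal '5d' repeated 3 times (captured as 'key'); then one or more of a character in [t-y].
`fullmatch` succeeds only if the pattern covers the string from start to end.
Here there's no way to consume every character, so the call returns None.

None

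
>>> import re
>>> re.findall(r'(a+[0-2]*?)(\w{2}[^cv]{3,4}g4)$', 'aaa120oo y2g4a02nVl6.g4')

[('a0', '2nVl6.g4')]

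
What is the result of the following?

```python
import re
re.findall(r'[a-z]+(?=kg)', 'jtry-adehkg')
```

['adeh']

The `(?=…)`/`(?<=…)` assertion just peeks at neighbouring text; it doesn't advance the match position.
With no groups in the pattern, `findall` gives back each whole match — 1 here.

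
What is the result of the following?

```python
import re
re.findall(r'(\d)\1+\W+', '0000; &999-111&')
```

`\1` has to match the exact text group 1 already captured.
Scanning left to right: at [0:7] match '0000; &', group 1 = '0'; at [7:11] match '999-', group 1 = '9'; at [11:15] match '111&', group 1 = '1'.
`findall` collects group 1 from each match (3 total).

['0', '9', '1']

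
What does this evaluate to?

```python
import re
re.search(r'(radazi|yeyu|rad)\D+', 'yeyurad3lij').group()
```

The match spans [0:7] → 'yeyurad'.

'yeyurad'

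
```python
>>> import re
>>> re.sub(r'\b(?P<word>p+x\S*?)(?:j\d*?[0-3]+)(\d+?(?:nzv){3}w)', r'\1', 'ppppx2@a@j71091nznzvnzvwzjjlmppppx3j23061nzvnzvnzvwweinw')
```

Each match is replaced using the text its own group 1 captured.

'ppppx2@a@j71091nznzvnzvwzjjlmppppx3weinw'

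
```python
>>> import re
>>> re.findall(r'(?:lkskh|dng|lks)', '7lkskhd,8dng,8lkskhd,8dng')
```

The regex engine tests alternatives in the order written; an earlier branch that matches wins even if a later one would match more.
No capturing groups, so `findall` returns the 4 full match strings.

['lkskh', 'dng', 'lkskh', 'dng']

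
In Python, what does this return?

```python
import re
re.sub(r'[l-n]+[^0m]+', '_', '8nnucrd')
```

'8_'

The pattern matches one or more of a character in [l-n]; then one or more of any character except [0m].
Matches: at [1:7] → 'nnucrd'.
Every occurrence is swapped for '_'.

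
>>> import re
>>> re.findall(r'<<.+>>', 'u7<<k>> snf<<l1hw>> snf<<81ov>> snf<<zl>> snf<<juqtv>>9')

['<<k>> snf<<l1hw>> snf<<81ov>> snf<<zl>> snf<<juqtv>>']

Matches: at [2:54] → '<<k>> snf<<l1hw>> snf<<81ov>> snf<<zl>> snf<<juqtv>>'.
No capturing groups, so `findall` returns the 1 full match string.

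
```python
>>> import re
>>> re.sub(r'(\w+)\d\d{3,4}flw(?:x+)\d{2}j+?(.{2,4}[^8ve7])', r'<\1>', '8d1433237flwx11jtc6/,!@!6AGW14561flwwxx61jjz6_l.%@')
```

Pattern: one or more of a word character (captured); then a digit, then 3 to 4 of a digit, then the literal 'flw'; then one or more of a literal 'x' (non-capturing group); then exactly 2 of a digit, then one or more of a literal 'j' (lazy); then 2 to 4 of any character, then any character except [8ve7] (captured).
Matches: at [0:21] → '8d1433237flwx11jtc6/,'.
`\1` in the replacement pulls in group 1's text for each match.

'<8d143>!@!6AGW14561flwwxx61jjz6_l.%@'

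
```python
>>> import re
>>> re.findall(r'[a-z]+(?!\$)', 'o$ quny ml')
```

['quny', 'ml']

Because the assertion is negative and zero-width, positions next to the forbidden text are skipped.
`findall` yields the raw match text (2 of them) because the pattern has no groups.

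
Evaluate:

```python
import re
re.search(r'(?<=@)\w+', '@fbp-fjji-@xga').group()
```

'fbp'

The positive lookaround only admits positions where the adjacent text matches; those characters stay outside the span.
The match spans [1:4] → 'fbp'.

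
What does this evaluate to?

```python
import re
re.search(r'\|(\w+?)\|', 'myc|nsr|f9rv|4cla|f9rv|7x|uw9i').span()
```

(3, 8)

The match spans [3:8] → '|nsr|'.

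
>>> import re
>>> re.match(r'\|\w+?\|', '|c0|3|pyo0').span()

(0, 4)

`match` is anchored at position 0; if the pattern doesn't fit there, it returns None.
The match spans [0:4] → '|c0|'.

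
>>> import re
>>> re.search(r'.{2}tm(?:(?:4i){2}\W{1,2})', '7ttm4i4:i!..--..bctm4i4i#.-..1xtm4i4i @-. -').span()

(16, 26)

The pattern matches exactly 2 of any character, then the literal 'tm'; then the literal '4i' repeated 2 times, then 1 to 2 of a non-word character (non-capturing group).
The match spans [16:26] → 'bctm4i4i#.'.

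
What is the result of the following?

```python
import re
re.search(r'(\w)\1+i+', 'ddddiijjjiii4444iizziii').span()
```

(0, 6)

A backreference is literal: `\1` must see the identical characters the first group matched.
`search` walks the string left to right and returns the first match it finds.
The match spans [0:6] → 'ddddii'.
Captured: group 1 = 'd'.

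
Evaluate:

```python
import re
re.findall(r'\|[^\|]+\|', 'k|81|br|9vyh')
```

Scanning left to right: at [1:5] → '|81|'.
With no groups in the pattern, `findall` gives back each whole match — 1 here.

['|81|']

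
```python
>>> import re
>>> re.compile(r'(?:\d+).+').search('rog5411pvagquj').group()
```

This matches one or more of a digit (non-capturing group); then one or more of any character.
Unlike `match`, `search` isn't anchored — it looks for the pattern anywhere in the string.
The match spans [3:14] → '5411pvagquj'.

'5411pvagquj'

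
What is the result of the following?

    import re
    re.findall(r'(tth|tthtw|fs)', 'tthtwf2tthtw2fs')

Alternation tries branches left to right and keeps the first one that lets the overall match succeed at that position.
With a single group, `findall` returns only what that group captured — 3 items.

['tth', 'tth', 'fs']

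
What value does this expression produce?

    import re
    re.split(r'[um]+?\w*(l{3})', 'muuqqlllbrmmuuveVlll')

['', 'lll', '']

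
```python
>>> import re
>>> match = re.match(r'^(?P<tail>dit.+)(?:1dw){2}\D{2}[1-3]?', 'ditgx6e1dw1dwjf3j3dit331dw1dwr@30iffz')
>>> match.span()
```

(0, 32)

`re.match` won't scan ahead — the pattern has to work from the very first character.
The match spans [0:32] → 'ditgx6e1dw1dwjf3j3dit331dw1dwr@3'.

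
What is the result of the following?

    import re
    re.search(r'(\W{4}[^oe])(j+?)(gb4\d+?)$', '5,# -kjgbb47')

None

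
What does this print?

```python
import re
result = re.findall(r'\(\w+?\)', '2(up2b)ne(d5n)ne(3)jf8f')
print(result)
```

['(up2b)', '(d5n)', '(3)']

Walking the string: at [1:7] → '(up2b)'; at [9:14] → '(d5n)'; at [16:19] → '(3)'.
With no groups in the pattern, `findall` gives back each whole match — 3 here.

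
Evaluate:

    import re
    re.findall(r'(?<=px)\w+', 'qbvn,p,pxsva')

The positive lookaround only admits positions where the adjacent text matches; those characters stay outside the span.
With no groups in the pattern, `findall` gives back each whole match — 1 here.

['sva']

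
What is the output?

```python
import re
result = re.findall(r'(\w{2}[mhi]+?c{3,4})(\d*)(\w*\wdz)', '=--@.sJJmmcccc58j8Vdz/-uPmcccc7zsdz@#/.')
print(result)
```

[('JJmmcccc', '58', 'j8Vdz'), ('uPmcccc', '7', 'zsdz')]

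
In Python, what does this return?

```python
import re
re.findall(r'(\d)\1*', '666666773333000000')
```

['6', '7', '3', '0']

The backreference `\1` re-matches whatever the first group consumed, character for character.
Matches: at [0:6] match '666666', group 1 = '6'; at [6:8] match '77', group 1 = '7'; at [8:12] match '3333', group 1 = '3'; at [12:18] match '000000', group 1 = '0'.
With a single group, `findall` returns only what that group captured — 4 items.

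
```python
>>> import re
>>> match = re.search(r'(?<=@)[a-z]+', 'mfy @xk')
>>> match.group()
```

'xk'

Lookahead/lookbehind check context without consuming it, so the matched span excludes the asserted characters.
`re.search` scans for the first position where the pattern succeeds.
The match spans [5:7] → 'xk'.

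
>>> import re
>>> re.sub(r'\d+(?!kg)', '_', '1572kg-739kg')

'_2kg-_9kg'

Because the assertion is negative and zero-width, positions next to the forbidden text are skipped.
`sub` substitutes '_' at each match site.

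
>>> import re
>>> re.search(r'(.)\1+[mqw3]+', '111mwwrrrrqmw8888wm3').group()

'111mww'

A backreference is literal: `\1` must see the identical characters the first group matched.
The match spans [0:6] → '111mww'.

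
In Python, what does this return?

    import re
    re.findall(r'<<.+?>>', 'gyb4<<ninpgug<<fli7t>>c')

Matches: at [4:22] → '<<ninpgug<<fli7t>>'.
No capturing groups, so `findall` returns the 1 full match string.

['<<ninpgug<<fli7t>>']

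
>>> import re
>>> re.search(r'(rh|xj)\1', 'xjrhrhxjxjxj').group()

'rhrh'

`\1` is not a pattern — it's the concrete string captured by group 1, re-applied verbatim.
The match spans [2:6] → 'rhrh'.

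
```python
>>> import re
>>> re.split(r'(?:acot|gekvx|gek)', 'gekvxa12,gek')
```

Alternation isn't longest-match — the leftmost alternative that fits at this position is chosen.
Matches to split on: at [0:5] → 'gekvx'; at [9:12] → 'gek'.
The string is cut at each match, leaving 3 pieces.

['', 'a12,', '']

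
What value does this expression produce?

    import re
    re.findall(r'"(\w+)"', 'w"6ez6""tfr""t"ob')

['6ez6', 'tfr', 't']

`findall` collects group 1 from each match (3 total).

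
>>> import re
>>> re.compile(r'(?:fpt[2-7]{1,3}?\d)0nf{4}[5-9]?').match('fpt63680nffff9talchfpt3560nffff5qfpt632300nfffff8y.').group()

`match` is anchored at position 0; if the pattern doesn't fit there, it returns None.
The match spans [0:14] → 'fpt63680nffff9'.

'fpt63680nffff9'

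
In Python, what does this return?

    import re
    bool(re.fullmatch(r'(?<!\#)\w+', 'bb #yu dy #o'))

`re.fullmatch` is like wrapping the pattern in `^…$` (in single-line mode).
Here the pattern can't cover the whole string, so the call returns None, and `bool(None)` is False.

False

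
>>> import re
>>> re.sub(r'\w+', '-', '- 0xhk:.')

'- -:.'

The pattern matches one or more of a word character.
`sub` substitutes '-' at each match site.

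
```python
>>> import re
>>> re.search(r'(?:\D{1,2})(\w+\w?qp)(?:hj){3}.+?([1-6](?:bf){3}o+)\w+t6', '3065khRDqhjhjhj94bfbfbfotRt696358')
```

This matches 1 to 2 of a non-digit (non-capturing group); then one or more of a word character, then optionally a word character, then the literal 'qp' (captured); then the literal 'hj' repeated 3 times, then one or more of any character (lazy); then a character in [1-6], then the literal 'bf' repeated 3 times, then one or more of the literal 'o' (captured); then one or more of a word character, then the literal 't6'.
Unlike `match`, `search` isn't anchored — it looks for the pattern anywhere in the string.
Here no position works, so the call returns None.

None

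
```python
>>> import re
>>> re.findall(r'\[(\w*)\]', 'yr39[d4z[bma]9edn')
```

Scanning left to right: at [8:13] match '[bma]', group 1 = 'bma'.
With a single group, `findall` returns only what that group captured — 1 item.

['bma']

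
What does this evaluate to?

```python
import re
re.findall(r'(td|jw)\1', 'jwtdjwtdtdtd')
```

['td']

After group 1 captures some text, `\1` only succeeds where that same text appears again.
Walking the string: at [6:10] match 'tdtd', group 1 = 'td'.
Because there's exactly one group, `findall` drops the full match and keeps group 1 from the one hit.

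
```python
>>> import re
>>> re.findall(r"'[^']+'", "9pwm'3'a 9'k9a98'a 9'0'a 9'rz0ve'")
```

["'3'", "'k9a98'", "'0'", "'rz0ve'"]

With no groups in the pattern, `findall` gives back each whole match — 4 here.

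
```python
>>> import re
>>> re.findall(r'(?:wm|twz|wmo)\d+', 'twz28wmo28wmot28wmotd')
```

Matches: at [0:5] → 'twz28'; at [5:10] → 'wmo28'.
No capturing groups, so `findall` returns the 2 full match strings.

['twz28', 'wmo28']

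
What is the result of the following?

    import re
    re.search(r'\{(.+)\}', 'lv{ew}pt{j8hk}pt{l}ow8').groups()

('ew}pt{j8hk}pt{l',)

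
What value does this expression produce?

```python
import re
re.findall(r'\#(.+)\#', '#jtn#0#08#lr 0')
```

['jtn#0#08']

Walking the string: at [0:10] match '#jtn#0#08#', group 1 = 'jtn#0#08'.
One capturing group, so `findall` returns just the captured substring from the one match — 1 in all.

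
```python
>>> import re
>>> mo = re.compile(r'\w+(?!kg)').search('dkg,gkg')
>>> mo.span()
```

`(?!…)`/`(?<!…)` only lets a position through if the neighbouring text does NOT match; no characters are consumed.
The match spans [0:3] → 'dkg'.

(0, 3)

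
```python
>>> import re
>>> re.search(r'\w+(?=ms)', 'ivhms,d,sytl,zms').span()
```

(0, 3)

Because the assertion is zero-width, the text it checks is not consumed and won't appear in the result.
`re.search` scans for the first position where the pattern succeeds.
The match spans [0:3] → 'ivh'.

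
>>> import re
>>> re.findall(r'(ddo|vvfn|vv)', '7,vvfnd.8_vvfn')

Alternation isn't longest-match — the leftmost alternative that fits at this position is chosen.
One capturing group, so `findall` returns just the captured substring from each match — 2 in all.

['vvfn', 'vvfn']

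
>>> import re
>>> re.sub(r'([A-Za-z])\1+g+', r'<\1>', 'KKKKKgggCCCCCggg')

'<K><C>'

`\1` is not a pattern — it's the concrete string captured by group 1, re-applied verbatim.
Matches: at [0:8] → 'KKKKKggg'; at [8:16] → 'CCCCCggg'.
The replacement refers to a captured group, so each match is rewritten using its own captured text.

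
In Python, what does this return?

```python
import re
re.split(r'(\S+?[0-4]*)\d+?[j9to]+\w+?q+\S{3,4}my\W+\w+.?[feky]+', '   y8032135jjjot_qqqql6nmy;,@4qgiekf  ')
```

['   ', 'y', '  ']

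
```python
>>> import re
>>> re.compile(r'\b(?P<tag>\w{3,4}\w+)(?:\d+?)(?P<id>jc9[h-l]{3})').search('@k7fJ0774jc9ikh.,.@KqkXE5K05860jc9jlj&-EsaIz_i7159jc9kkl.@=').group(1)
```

'k7fJ077'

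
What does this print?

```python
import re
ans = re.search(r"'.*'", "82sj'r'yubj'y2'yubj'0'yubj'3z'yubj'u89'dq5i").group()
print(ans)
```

The match spans [4:39] → "'r'yubj'y2'yubj'0'yubj'3z'yubj'u89'".

'r'yubj'y2'yubj'0'yubj'3z'yubj'u89'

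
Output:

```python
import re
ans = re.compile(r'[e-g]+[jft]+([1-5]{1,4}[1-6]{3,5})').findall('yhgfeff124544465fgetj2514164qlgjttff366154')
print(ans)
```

['124544465', '2514164', '366154']

`findall` collects group 1 from each match (3 total).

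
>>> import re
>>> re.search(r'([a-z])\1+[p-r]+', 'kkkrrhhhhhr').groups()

The match spans [0:5] → 'kkkrr'.
Captured: group 1 = 'k'.

('k',)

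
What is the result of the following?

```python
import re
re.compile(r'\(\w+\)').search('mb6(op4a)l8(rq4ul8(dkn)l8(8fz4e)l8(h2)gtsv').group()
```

`search` walks the string left to right and returns the first match it finds.
The match spans [3:9] → '(op4a)'.

'(op4a)'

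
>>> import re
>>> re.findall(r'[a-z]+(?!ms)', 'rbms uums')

['rbms', 'uums']

`(?!…)`/`(?<!…)` only lets a position through if the neighbouring text does NOT match; no characters are consumed.
Walking the string: at [0:4] → 'rbms'; at [5:9] → 'uums'.
Since nothing is captured, `findall` lists the 2 matched substrings directly.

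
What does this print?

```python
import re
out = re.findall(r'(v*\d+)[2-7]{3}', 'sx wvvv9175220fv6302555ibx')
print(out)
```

['vvv917', 'v6302']

`findall` collects group 1 from each match (2 total).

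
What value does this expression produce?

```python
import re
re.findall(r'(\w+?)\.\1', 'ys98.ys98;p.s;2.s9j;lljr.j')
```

['ys98']

`\1` has to match the exact text group 1 already captured.
Scanning left to right: at [0:9] match 'ys98.ys98', group 1 = 'ys98'.
`findall` collects group 1 from the one match (1 total).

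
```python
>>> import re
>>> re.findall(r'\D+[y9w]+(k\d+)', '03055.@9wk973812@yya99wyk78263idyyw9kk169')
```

One capturing group, so `findall` returns just the captured substring from each match — 2 in all.

['k973812', 'k78263']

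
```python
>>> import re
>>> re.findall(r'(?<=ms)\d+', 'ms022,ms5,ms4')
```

Lookahead/lookbehind check context without consuming it, so the matched span excludes the asserted characters.
Scanning left to right: at [2:5] → '022'; at [8:9] → '5'; at [12:13] → '4'.
No capturing groups, so `findall` returns the 3 full match strings.

['022', '5', '4']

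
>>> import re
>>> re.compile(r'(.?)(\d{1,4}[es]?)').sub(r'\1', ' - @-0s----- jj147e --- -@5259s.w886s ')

' - @------ jj --- -@.w '

This matches optionally any character (captured); then 1 to 4 of a digit, then optionally one of [es] (captured).
Matches: at [4:7] → '-0s'; at [14:19] → 'j147e'; at [25:31] → '@5259s'; at [32:37] → 'w886s'.
Each match is replaced using the text its own group 1 captured.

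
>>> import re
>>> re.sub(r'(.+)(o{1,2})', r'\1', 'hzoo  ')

'hzo  '

The pattern matches one or more of any character (captured); then 1 to 2 of a literal 'o' (captured).
The replacement refers to a captured group, so each match is rewritten using its own captured text.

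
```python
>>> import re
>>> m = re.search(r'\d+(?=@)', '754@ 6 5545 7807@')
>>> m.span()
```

(0, 3)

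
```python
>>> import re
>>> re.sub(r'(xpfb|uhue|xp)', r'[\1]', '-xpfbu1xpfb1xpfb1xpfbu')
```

'-[xpfb]u1[xpfb]1[xpfb]1[xpfb]u'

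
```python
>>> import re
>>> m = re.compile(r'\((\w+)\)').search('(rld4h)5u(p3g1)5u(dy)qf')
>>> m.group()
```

'(rld4h)'

Unlike `match`, `search` isn't anchored — it looks for the pattern anywhere in the string.
The match spans [0:7] → '(rld4h)'.
Captured: group 1 = 'rld4h'.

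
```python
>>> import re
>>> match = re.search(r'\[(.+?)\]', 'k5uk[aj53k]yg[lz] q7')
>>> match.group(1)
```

`search` walks the string left to right and returns the first match it finds.
The match spans [4:11] → '[aj53k]'.
Captured: group 1 = 'aj53k'.

'aj53k'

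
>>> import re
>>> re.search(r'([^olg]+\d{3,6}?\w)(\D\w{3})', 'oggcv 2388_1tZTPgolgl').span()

(3, 14)

Pattern: one or more of any character except [olg], then 3 to 6 of a digit (lazy), then a word character (captured); then a non-digit, then exactly 3 of a word character (captured).
`re.search` scans for the first position where the pattern succeeds.
The match spans [3:14] → 'cv 2388_1tZ'.
Captured: group 1 = 'cv 2388', group 2 = '_1tZ'.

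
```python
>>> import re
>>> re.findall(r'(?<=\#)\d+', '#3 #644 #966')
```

['3', '644', '966']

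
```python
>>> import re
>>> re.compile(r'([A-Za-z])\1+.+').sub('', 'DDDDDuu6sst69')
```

`\1` is not a pattern — it's the concrete string captured by group 1, re-applied verbatim.
Matches: at [0:13] → 'DDDDDuu6sst69'.
`sub` substitutes '' at each match site.

''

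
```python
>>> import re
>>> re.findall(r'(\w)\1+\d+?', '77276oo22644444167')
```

After group 1 captures some text, `\1` only succeeds where that same text appears again.
Matches: at [0:3] match '772', group 1 = '7'; at [5:8] match 'oo2', group 1 = 'o'; at [10:16] match '444441', group 1 = '4'.
With a single group, `findall` returns only what that group captured — 3 items.

['7', 'o', '4']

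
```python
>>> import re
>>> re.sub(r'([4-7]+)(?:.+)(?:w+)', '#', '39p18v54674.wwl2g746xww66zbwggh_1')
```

Pattern: one or more of a character in [4-7] (captured); then one or more of any character (non-capturing group); then one or more of a literal 'w' (non-capturing group).
Each match is replaced by '#'.

'39p18v#ggh_1'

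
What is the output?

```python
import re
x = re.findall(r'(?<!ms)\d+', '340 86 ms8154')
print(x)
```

`(?!…)`/`(?<!…)` only lets a position through if the neighbouring text does NOT match; no characters are consumed.
`findall` yields the raw match text (3 of them) because the pattern has no groups.

['340', '86', '154']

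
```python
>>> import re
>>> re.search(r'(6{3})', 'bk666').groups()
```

('666',)

The match spans [2:5] → '666'.
Captured: group 1 = '666'.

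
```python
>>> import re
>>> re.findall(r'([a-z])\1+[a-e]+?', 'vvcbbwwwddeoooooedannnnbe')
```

['v', 'w', 'o', 'n']

After group 1 captures some text, `\1` only succeeds where that same text appears again.
Walking the string: at [0:3] match 'vvc', group 1 = 'v'; at [5:9] match 'wwwd', group 1 = 'w'; at [11:17] match 'oooooe', group 1 = 'o'; at [19:24] match 'nnnnb', group 1 = 'n'.
With a single group, `findall` returns only what that group captured — 4 items.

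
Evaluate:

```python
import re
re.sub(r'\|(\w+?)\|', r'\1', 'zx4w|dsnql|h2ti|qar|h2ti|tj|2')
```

Each match is replaced using the text its own group 1 captured.

'zx4wdsnqlh2tiqarh2titj2'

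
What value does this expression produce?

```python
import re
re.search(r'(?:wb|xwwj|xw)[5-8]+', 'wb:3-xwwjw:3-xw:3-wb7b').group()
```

`re.search` tries every starting position until one works.
The match spans [18:21] → 'wb7'.

'wb7'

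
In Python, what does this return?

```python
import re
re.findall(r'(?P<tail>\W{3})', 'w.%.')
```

The pattern matches exactly 3 of a non-word character (captured as 'tail').
Matches: at [1:4] match '.%.', group 1 = '.%.'.
With a single group, `findall` returns only what that group captured — 1 item.

['.%.']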